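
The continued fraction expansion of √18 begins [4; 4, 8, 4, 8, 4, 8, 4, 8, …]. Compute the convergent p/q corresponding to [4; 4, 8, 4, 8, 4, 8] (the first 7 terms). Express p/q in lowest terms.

161564/38081

Build up convergents one term at a time:
a_0 = 4: 4/1
a_1 = 4: 17/4
a_2 = 8: 140/33
a_3 = 4: 577/136
a_4 = 8: 4756/1121
a_5 = 4: 19601/4620
a_6 = 8: 161564/38081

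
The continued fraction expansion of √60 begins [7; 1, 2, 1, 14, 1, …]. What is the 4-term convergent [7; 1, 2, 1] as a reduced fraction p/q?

31/4

a_0 = 7: 7/1
a_1 = 1: 8/1
a_2 = 2: 23/3
a_3 = 1: 31/4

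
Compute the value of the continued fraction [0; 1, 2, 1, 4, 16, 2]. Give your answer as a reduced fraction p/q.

Start with 2.
16 + 1/(2/1) = 16 + 1/2 = 33/2
4 + 1/(33/2) = 4 + 2/33 = 134/33
1 + 1/(134/33) = 1 + 33/134 = 167/134
2 + 1/(167/134) = 2 + 134/167 = 468/167
1 + 1/(468/167) = 1 + 167/468 = 635/468
0 + 1/(635/468) = 0 + 468/635 = 468/635

468/635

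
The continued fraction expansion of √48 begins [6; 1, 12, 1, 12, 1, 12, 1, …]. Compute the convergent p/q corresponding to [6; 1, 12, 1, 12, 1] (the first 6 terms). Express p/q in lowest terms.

1351/195

Start with 1.
12 + 1/(1/1) = 12 + 1/1 = 13/1
1 + 1/(13/1) = 1 + 1/13 = 14/13
12 + 1/(14/13) = 12 + 13/14 = 181/14
1 + 1/(181/14) = 1 + 14/181 = 195/181
6 + 1/(195/181) = 6 + 181/195 = 1351/195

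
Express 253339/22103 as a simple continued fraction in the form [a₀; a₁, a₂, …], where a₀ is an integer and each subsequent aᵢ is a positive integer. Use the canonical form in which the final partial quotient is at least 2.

[11; 2, 6, 28, 5, 2, 5]

⌊253339/22103⌋ = 11, remainder 10206
⌊22103/10206⌋ = 2, remainder 1691
⌊10206/1691⌋ = 6, remainder 60
⌊1691/60⌋ = 28, remainder 11
⌊60/11⌋ = 5, remainder 5
⌊11/5⌋ = 2, remainder 1
⌊5/1⌋ = 5, remainder 0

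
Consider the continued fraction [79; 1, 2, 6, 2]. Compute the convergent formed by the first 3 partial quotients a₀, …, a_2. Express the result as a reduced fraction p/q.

Start with 2.
1 + 1/(2/1) = 1 + 1/2 = 3/2
79 + 1/(3/2) = 79 + 2/3 = 239/3

239/3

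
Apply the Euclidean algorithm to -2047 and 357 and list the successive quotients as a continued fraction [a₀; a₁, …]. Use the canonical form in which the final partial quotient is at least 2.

Run the Euclidean algorithm, recording each quotient:
-2047 ÷ 357 → quotient -6, remainder 95
357 ÷ 95 → quotient 3, remainder 72
95 ÷ 72 → quotient 1, remainder 23
72 ÷ 23 → quotient 3, remainder 3
23 ÷ 3 → quotient 7, remainder 2
3 ÷ 2 → quotient 1, remainder 1
2 ÷ 1 → quotient 2, remainder 0

[-6; 3, 1, 3, 7, 1, 2]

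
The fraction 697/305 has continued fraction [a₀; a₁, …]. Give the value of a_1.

⌊697/305⌋ = 2, remainder 87
⌊305/87⌋ = 3, remainder 44

3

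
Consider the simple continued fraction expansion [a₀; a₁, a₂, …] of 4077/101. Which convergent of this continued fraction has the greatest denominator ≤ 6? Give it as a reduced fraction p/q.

121/3

List convergents until the denominator exceeds the bound:
a_0 = 40: 40/1  (≤ bound)
a_1 = 2: 81/2  (≤ bound)
a_2 = 1: 121/3  (≤ bound)
a_3 = 2: 323/8  (> 6, stop)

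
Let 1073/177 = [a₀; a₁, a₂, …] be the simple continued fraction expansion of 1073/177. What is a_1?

⌊1073/177⌋ = 6, remainder 11
⌊177/11⌋ = 16, remainder 1

16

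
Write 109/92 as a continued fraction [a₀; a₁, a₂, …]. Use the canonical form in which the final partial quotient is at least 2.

109 = 1·92 + 17, so a_0 = 1
92 = 5·17 + 7, so a_1 = 5
17 = 2·7 + 3, so a_2 = 2
7 = 2·3 + 1, so a_3 = 2
3 = 3·1 + 0, so a_4 = 3

[1; 5, 2, 2, 3]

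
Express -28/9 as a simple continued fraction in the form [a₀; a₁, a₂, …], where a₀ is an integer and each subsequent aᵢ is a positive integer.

Apply division with remainder until the remainder is 0:
-28 = -4·9 + 8, so a_0 = -4
9 = 1·8 + 1, so a_1 = 1
8 = 8·1 + 0, so a_2 = 8

[-4; 1, 8]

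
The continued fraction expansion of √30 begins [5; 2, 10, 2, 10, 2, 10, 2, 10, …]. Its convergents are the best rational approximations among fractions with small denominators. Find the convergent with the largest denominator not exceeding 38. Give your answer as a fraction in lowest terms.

a_0 = 5: 5/1  (≤ bound)
a_1 = 2: 11/2  (≤ bound)
a_2 = 10: 115/21  (≤ bound)
a_3 = 2: 241/44  (> 38, stop)

115/21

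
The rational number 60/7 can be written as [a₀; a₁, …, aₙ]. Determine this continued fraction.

[8; 1, 1, 3]

⌊60/7⌋ = 8, remainder 4
⌊7/4⌋ = 1, remainder 3
⌊4/3⌋ = 1, remainder 1
⌊3/1⌋ = 3, remainder 0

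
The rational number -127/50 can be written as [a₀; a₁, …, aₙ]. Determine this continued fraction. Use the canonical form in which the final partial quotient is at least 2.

Run the Euclidean algorithm, recording each quotient:
-127 = -3·50 + 23, so a_0 = -3
50 = 2·23 + 4, so a_1 = 2
23 = 5·4 + 3, so a_2 = 5
4 = 1·3 + 1, so a_3 = 1
3 = 3·1 + 0, so a_4 = 3

[-3; 2, 5, 1, 3]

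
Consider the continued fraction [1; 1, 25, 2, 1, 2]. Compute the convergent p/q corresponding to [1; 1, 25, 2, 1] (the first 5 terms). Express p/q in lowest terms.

Collapse the nested fraction from the inside out:
Start with 1.
2 + 1/(1/1) = 2 + 1/1 = 3/1
25 + 1/(3/1) = 25 + 1/3 = 76/3
1 + 1/(76/3) = 1 + 3/76 = 79/76
1 + 1/(79/76) = 1 + 76/79 = 155/79

155/79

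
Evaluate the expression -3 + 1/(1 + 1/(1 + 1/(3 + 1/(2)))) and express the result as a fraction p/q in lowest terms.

-39/16

a_0 = -3: -3/1
a_1 = 1: -2/1
a_2 = 1: -5/2
a_3 = 3: -17/7
a_4 = 2: -39/16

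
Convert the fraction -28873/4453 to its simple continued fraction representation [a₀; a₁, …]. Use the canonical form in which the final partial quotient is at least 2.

[-7; 1, 1, 15, 14, 3, 3]

⌊-28873/4453⌋ = -7, remainder 2298
⌊4453/2298⌋ = 1, remainder 2155
⌊2298/2155⌋ = 1, remainder 143
⌊2155/143⌋ = 15, remainder 10
⌊143/10⌋ = 14, remainder 3
⌊10/3⌋ = 3, remainder 1
⌊3/1⌋ = 3, remainder 0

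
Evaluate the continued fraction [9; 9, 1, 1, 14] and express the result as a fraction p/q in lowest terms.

Collapse the nested fraction from the inside out:
Start with 14.
1 + 1/(14/1) = 1 + 1/14 = 15/14
1 + 1/(15/14) = 1 + 14/15 = 29/15
9 + 1/(29/15) = 9 + 15/29 = 276/29
9 + 1/(276/29) = 9 + 29/276 = 2513/276

2513/276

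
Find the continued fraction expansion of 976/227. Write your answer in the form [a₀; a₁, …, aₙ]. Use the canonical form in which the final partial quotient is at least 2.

Run the Euclidean algorithm, recording each quotient:
⌊976/227⌋ = 4, remainder 68
⌊227/68⌋ = 3, remainder 23
⌊68/23⌋ = 2, remainder 22
⌊23/22⌋ = 1, remainder 1
⌊22/1⌋ = 22, remainder 0

[4; 3, 2, 1, 22]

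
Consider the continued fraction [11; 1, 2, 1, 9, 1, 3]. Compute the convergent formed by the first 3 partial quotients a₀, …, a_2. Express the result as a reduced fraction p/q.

35/3

Starting at the tail and folding back:
Start with 2.
1 + 1/(2/1) = 1 + 1/2 = 3/2
11 + 1/(3/2) = 11 + 2/3 = 35/3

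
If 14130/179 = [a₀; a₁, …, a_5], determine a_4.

14130 ÷ 179 → quotient 78, remainder 168
179 ÷ 168 → quotient 1, remainder 11
168 ÷ 11 → quotient 15, remainder 3
11 ÷ 3 → quotient 3, remainder 2
3 ÷ 2 → quotient 1, remainder 1

1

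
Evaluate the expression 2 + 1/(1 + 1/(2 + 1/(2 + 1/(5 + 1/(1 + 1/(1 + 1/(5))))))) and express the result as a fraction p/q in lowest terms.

1247/460

a_0 = 2: 2/1
a_1 = 1: 3/1
a_2 = 2: 8/3
a_3 = 2: 19/7
a_4 = 5: 103/38
a_5 = 1: 122/45
a_6 = 1: 225/83
a_7 = 5: 1247/460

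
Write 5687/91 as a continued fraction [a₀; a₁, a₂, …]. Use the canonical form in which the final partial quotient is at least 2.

5687 = 62·91 + 45, so a_0 = 62
91 = 2·45 + 1, so a_1 = 2
45 = 45·1 + 0, so a_2 = 45

[62; 2, 45]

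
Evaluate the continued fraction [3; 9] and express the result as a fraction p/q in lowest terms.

a_0 = 3: 3/1
a_1 = 9: 28/9

28/9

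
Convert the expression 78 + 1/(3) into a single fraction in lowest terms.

235/3

Collapse the nested fraction from the inside out:
Start with 3.
78 + 1/(3/1) = 78 + 1/3 = 235/3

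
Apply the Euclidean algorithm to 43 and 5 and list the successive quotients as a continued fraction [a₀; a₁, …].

Run the Euclidean algorithm, recording each quotient:
43 = 8·5 + 3, so a_0 = 8
5 = 1·3 + 2, so a_1 = 1
3 = 1·2 + 1, so a_2 = 1
2 = 2·1 + 0, so a_3 = 2

[8; 1, 1, 2]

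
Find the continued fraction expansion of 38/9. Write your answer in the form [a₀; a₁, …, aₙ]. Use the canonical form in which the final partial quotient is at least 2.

[4; 4, 2]

38 = 4·9 + 2, so a_0 = 4
9 = 4·2 + 1, so a_1 = 4
2 = 2·1 + 0, so a_2 = 2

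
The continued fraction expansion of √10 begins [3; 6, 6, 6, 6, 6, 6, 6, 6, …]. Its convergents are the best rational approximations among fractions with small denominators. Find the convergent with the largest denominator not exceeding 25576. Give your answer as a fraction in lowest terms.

List convergents until the denominator exceeds the bound:
a_0 = 3: 3/1  (≤ bound)
a_1 = 6: 19/6  (≤ bound)
a_2 = 6: 117/37  (≤ bound)
a_3 = 6: 721/228  (≤ bound)
a_4 = 6: 4443/1405  (≤ bound)
a_5 = 6: 27379/8658  (≤ bound)
a_6 = 6: 168717/53353  (> 25576, stop)

27379/8658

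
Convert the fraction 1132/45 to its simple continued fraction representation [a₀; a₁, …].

[25; 6, 2, 3]

Run the Euclidean algorithm, recording each quotient:
1132 ÷ 45 → quotient 25, remainder 7
45 ÷ 7 → quotient 6, remainder 3
7 ÷ 3 → quotient 2, remainder 1
3 ÷ 1 → quotient 3, remainder 0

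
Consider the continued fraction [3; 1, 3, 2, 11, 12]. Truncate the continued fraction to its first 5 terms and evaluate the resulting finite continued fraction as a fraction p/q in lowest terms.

389/103

Start with 11.
2 + 1/(11/1) = 2 + 1/11 = 23/11
3 + 1/(23/11) = 3 + 11/23 = 80/23
1 + 1/(80/23) = 1 + 23/80 = 103/80
3 + 1/(103/80) = 3 + 80/103 = 389/103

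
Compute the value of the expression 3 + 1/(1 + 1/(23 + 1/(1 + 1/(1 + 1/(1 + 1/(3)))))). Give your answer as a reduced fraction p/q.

1073/271

Start with 3.
1 + 1/(3/1) = 1 + 1/3 = 4/3
1 + 1/(4/3) = 1 + 3/4 = 7/4
1 + 1/(7/4) = 1 + 4/7 = 11/7
23 + 1/(11/7) = 23 + 7/11 = 260/11
1 + 1/(260/11) = 1 + 11/260 = 271/260
3 + 1/(271/260) = 3 + 260/271 = 1073/271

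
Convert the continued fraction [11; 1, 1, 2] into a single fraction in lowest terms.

58/5

Work from the innermost term outward:
Start with 2.
1 + 1/(2/1) = 1 + 1/2 = 3/2
1 + 1/(3/2) = 1 + 2/3 = 5/3
11 + 1/(5/3) = 11 + 3/5 = 58/5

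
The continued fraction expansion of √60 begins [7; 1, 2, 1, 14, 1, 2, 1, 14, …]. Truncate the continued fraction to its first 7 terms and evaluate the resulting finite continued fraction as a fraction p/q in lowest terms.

1433/185

a_0 = 7: 7/1
a_1 = 1: 8/1
a_2 = 2: 23/3
a_3 = 1: 31/4
a_4 = 14: 457/59
a_5 = 1: 488/63
a_6 = 2: 1433/185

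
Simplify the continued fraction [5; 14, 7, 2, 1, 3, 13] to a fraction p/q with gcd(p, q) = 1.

77055/15196

Start with 13.
3 + 1/(13/1) = 3 + 1/13 = 40/13
1 + 1/(40/13) = 1 + 13/40 = 53/40
2 + 1/(53/40) = 2 + 40/53 = 146/53
7 + 1/(146/53) = 7 + 53/146 = 1075/146
14 + 1/(1075/146) = 14 + 146/1075 = 15196/1075
5 + 1/(15196/1075) = 5 + 1075/15196 = 77055/15196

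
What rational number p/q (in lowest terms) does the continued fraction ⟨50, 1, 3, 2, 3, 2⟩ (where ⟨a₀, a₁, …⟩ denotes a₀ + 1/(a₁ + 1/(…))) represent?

3605/71

Start with 2.
3 + 1/(2/1) = 3 + 1/2 = 7/2
2 + 1/(7/2) = 2 + 2/7 = 16/7
3 + 1/(16/7) = 3 + 7/16 = 55/16
1 + 1/(55/16) = 1 + 16/55 = 71/55
50 + 1/(71/55) = 50 + 55/71 = 3605/71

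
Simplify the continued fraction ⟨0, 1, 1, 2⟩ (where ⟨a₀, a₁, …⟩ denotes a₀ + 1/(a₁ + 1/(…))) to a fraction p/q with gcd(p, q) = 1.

3/5

a_0 = 0: 0/1
a_1 = 1: 1/1
a_2 = 1: 1/2
a_3 = 2: 3/5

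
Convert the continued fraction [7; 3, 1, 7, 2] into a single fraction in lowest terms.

479/66

Compute successive convergents:
a_0 = 7: 7/1
a_1 = 3: 22/3
a_2 = 1: 29/4
a_3 = 7: 225/31
a_4 = 2: 479/66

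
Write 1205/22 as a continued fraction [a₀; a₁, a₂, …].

[54; 1, 3, 2, 2]

⌊1205/22⌋ = 54, remainder 17
⌊22/17⌋ = 1, remainder 5
⌊17/5⌋ = 3, remainder 2
⌊5/2⌋ = 2, remainder 1
⌊2/1⌋ = 2, remainder 0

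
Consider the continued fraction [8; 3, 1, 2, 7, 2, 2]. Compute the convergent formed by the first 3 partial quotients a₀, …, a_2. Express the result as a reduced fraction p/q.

33/4

Work from the innermost term outward:
Start with 1.
3 + 1/(1/1) = 3 + 1/1 = 4/1
8 + 1/(4/1) = 8 + 1/4 = 33/4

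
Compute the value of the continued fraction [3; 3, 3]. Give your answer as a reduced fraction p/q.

Start with 3.
3 + 1/(3/1) = 3 + 1/3 = 10/3
3 + 1/(10/3) = 3 + 3/10 = 33/10

33/10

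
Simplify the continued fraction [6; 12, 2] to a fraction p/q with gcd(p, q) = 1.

152/25

Start with 2.
12 + 1/(2/1) = 12 + 1/2 = 25/2
6 + 1/(25/2) = 6 + 2/25 = 152/25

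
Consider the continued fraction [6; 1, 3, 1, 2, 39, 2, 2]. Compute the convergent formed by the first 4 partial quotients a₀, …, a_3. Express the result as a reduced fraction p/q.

34/5

Use the convergent recurrence hₖ = aₖ·hₖ₋₁ + hₖ₋₂ (and likewise for the denominators kₖ):
a_0 = 6: 6/1
a_1 = 1: 7/1
a_2 = 3: 27/4
a_3 = 1: 34/5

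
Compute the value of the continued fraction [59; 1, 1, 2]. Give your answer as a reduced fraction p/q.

Use the convergent recurrence hₖ = aₖ·hₖ₋₁ + hₖ₋₂ (and likewise for the denominators kₖ):
a_0 = 59: 59/1
a_1 = 1: 60/1
a_2 = 1: 119/2
a_3 = 2: 298/5

298/5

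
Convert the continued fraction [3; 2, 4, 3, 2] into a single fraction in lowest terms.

231/67

Work from the innermost term outward:
Start with 2.
3 + 1/(2/1) = 3 + 1/2 = 7/2
4 + 1/(7/2) = 4 + 2/7 = 30/7
2 + 1/(30/7) = 2 + 7/30 = 67/30
3 + 1/(67/30) = 3 + 30/67 = 231/67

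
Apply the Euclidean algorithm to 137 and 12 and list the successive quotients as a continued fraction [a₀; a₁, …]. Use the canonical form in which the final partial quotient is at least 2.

[11; 2, 2, 2]

⌊137/12⌋ = 11, remainder 5
⌊12/5⌋ = 2, remainder 2
⌊5/2⌋ = 2, remainder 1
⌊2/1⌋ = 2, remainder 0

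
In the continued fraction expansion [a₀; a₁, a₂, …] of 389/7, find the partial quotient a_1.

1

389 = 55·7 + 4, so a_0 = 55
7 = 1·4 + 3, so a_1 = 1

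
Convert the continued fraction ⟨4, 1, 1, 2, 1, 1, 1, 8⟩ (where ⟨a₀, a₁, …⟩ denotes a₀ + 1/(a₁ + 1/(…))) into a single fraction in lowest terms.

751/164

a_0 = 4: 4/1
a_1 = 1: 5/1
a_2 = 1: 9/2
a_3 = 2: 23/5
a_4 = 1: 32/7
a_5 = 1: 55/12
a_6 = 1: 87/19
a_7 = 8: 751/164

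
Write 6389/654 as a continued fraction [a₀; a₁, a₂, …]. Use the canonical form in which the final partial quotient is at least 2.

[9; 1, 3, 3, 50]

6389 = 9·654 + 503, so a_0 = 9
654 = 1·503 + 151, so a_1 = 1
503 = 3·151 + 50, so a_2 = 3
151 = 3·50 + 1, so a_3 = 3
50 = 50·1 + 0, so a_4 = 50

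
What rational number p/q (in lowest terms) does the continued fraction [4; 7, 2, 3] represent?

215/52

Use the convergent recurrence hₖ = aₖ·hₖ₋₁ + hₖ₋₂ (and likewise for the denominators kₖ):
a_0 = 4: 4/1
a_1 = 7: 29/7
a_2 = 2: 62/15
a_3 = 3: 215/52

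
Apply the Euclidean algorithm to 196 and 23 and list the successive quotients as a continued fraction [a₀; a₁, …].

196 = 8·23 + 12, so a_0 = 8
23 = 1·12 + 11, so a_1 = 1
12 = 1·11 + 1, so a_2 = 1
11 = 11·1 + 0, so a_3 = 11

[8; 1, 1, 11]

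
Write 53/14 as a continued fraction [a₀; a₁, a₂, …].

⌊53/14⌋ = 3, remainder 11
⌊14/11⌋ = 1, remainder 3
⌊11/3⌋ = 3, remainder 2
⌊3/2⌋ = 1, remainder 1
⌊2/1⌋ = 2, remainder 0

[3; 1, 3, 1, 2]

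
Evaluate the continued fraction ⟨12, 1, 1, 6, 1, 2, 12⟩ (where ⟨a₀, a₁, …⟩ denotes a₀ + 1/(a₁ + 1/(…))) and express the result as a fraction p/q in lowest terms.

6656/531

Collapse the nested fraction from the inside out:
Start with 12.
2 + 1/(12/1) = 2 + 1/12 = 25/12
1 + 1/(25/12) = 1 + 12/25 = 37/25
6 + 1/(37/25) = 6 + 25/37 = 247/37
1 + 1/(247/37) = 1 + 37/247 = 284/247
1 + 1/(284/247) = 1 + 247/284 = 531/284
12 + 1/(531/284) = 12 + 284/531 = 6656/531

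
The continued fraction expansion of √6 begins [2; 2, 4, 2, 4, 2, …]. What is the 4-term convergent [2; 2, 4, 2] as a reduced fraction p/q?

Work from the innermost term outward:
Start with 2.
4 + 1/(2/1) = 4 + 1/2 = 9/2
2 + 1/(9/2) = 2 + 2/9 = 20/9
2 + 1/(20/9) = 2 + 9/20 = 49/20

49/20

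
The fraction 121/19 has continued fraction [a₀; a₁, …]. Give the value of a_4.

2

Run the Euclidean algorithm, recording each quotient:
⌊121/19⌋ = 6, remainder 7
⌊19/7⌋ = 2, remainder 5
⌊7/5⌋ = 1, remainder 2
⌊5/2⌋ = 2, remainder 1
⌊2/1⌋ = 2, remainder 0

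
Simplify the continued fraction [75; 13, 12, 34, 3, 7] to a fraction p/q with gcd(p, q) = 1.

Use the convergent recurrence hₖ = aₖ·hₖ₋₁ + hₖ₋₂ (and likewise for the denominators kₖ):
a_0 = 75: 75/1
a_1 = 13: 976/13
a_2 = 12: 11787/157
a_3 = 34: 401734/5351
a_4 = 3: 1216989/16210
a_5 = 7: 8920657/118821

8920657/118821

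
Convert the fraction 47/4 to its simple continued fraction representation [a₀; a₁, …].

[11; 1, 3]

⌊47/4⌋ = 11, remainder 3
⌊4/3⌋ = 1, remainder 1
⌊3/1⌋ = 3, remainder 0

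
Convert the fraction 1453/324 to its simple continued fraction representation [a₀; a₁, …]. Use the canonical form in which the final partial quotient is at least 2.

[4; 2, 15, 1, 2, 3]

Repeatedly divide and take the remainder:
1453 = 4·324 + 157, so a_0 = 4
324 = 2·157 + 10, so a_1 = 2
157 = 15·10 + 7, so a_2 = 15
10 = 1·7 + 3, so a_3 = 1
7 = 2·3 + 1, so a_4 = 2
3 = 3·1 + 0, so a_5 = 3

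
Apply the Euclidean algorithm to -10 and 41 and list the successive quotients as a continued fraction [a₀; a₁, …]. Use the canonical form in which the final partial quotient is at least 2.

[-1; 1, 3, 10]

Apply division with remainder until the remainder is 0:
-10 = -1·41 + 31, so a_0 = -1
41 = 1·31 + 10, so a_1 = 1
31 = 3·10 + 1, so a_2 = 3
10 = 10·1 + 0, so a_3 = 10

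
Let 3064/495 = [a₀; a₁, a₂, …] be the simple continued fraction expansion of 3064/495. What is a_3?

1

Repeatedly divide and take the remainder:
3064 ÷ 495 → quotient 6, remainder 94
495 ÷ 94 → quotient 5, remainder 25
94 ÷ 25 → quotient 3, remainder 19
25 ÷ 19 → quotient 1, remainder 6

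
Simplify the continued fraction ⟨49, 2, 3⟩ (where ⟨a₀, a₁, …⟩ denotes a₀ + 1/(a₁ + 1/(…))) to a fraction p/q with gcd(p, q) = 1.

Start with 3.
2 + 1/(3/1) = 2 + 1/3 = 7/3
49 + 1/(7/3) = 49 + 3/7 = 346/7

346/7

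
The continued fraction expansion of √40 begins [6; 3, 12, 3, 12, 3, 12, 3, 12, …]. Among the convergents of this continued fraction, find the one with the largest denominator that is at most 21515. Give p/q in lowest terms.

a_0 = 6: 6/1  (≤ bound)
a_1 = 3: 19/3  (≤ bound)
a_2 = 12: 234/37  (≤ bound)
a_3 = 3: 721/114  (≤ bound)
a_4 = 12: 8886/1405  (≤ bound)
a_5 = 3: 27379/4329  (≤ bound)
a_6 = 12: 337434/53353  (> 21515, stop)

27379/4329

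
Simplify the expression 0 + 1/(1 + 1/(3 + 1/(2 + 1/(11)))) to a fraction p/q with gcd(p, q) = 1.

80/103

Use the convergent recurrence hₖ = aₖ·hₖ₋₁ + hₖ₋₂ (and likewise for the denominators kₖ):
a_0 = 0: 0/1
a_1 = 1: 1/1
a_2 = 3: 3/4
a_3 = 2: 7/9
a_4 = 11: 80/103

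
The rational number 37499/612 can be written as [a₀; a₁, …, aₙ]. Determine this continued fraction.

[61; 3, 1, 1, 1, 55]

37499 ÷ 612 → quotient 61, remainder 167
612 ÷ 167 → quotient 3, remainder 111
167 ÷ 111 → quotient 1, remainder 56
111 ÷ 56 → quotient 1, remainder 55
56 ÷ 55 → quotient 1, remainder 1
55 ÷ 1 → quotient 55, remainder 0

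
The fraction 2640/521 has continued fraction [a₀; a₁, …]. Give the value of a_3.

7

⌊2640/521⌋ = 5, remainder 35
⌊521/35⌋ = 14, remainder 31
⌊35/31⌋ = 1, remainder 4
⌊31/4⌋ = 7, remainder 3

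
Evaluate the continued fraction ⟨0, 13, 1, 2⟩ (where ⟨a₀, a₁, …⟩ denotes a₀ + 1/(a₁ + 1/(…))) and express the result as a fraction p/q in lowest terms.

3/41

a_0 = 0: 0/1
a_1 = 13: 1/13
a_2 = 1: 1/14
a_3 = 2: 3/41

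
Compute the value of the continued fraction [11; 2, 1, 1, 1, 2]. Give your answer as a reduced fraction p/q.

Start with 2.
1 + 1/(2/1) = 1 + 1/2 = 3/2
1 + 1/(3/2) = 1 + 2/3 = 5/3
1 + 1/(5/3) = 1 + 3/5 = 8/5
2 + 1/(8/5) = 2 + 5/8 = 21/8
11 + 1/(21/8) = 11 + 8/21 = 239/21

239/21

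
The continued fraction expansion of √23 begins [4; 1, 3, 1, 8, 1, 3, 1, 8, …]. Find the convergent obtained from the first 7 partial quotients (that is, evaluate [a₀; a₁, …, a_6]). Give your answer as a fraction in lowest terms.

916/191

Collapse the nested fraction from the inside out:
Start with 3.
1 + 1/(3/1) = 1 + 1/3 = 4/3
8 + 1/(4/3) = 8 + 3/4 = 35/4
1 + 1/(35/4) = 1 + 4/35 = 39/35
3 + 1/(39/35) = 3 + 35/39 = 152/39
1 + 1/(152/39) = 1 + 39/152 = 191/152
4 + 1/(191/152) = 4 + 152/191 = 916/191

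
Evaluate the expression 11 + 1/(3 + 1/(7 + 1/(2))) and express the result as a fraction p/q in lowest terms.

532/47

a_0 = 11: 11/1
a_1 = 3: 34/3
a_2 = 7: 249/22
a_3 = 2: 532/47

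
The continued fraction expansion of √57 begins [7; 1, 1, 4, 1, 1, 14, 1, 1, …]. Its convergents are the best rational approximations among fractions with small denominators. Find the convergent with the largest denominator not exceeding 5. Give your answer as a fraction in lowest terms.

15/2

a_0 = 7: 7/1  (≤ bound)
a_1 = 1: 8/1  (≤ bound)
a_2 = 1: 15/2  (≤ bound)
a_3 = 4: 68/9  (> 5, stop)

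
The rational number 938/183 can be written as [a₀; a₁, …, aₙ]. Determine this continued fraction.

[5; 7, 1, 22]

⌊938/183⌋ = 5, remainder 23
⌊183/23⌋ = 7, remainder 22
⌊23/22⌋ = 1, remainder 1
⌊22/1⌋ = 22, remainder 0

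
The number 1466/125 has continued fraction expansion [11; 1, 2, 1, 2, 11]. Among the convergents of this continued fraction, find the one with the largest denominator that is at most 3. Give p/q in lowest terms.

35/3

a_0 = 11: 11/1  (≤ bound)
a_1 = 1: 12/1  (≤ bound)
a_2 = 2: 35/3  (≤ bound)
a_3 = 1: 47/4  (> 3, stop)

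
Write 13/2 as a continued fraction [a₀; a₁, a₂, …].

Apply division with remainder until the remainder is 0:
13 ÷ 2 → quotient 6, remainder 1
2 ÷ 1 → quotient 2, remainder 0

[6; 2]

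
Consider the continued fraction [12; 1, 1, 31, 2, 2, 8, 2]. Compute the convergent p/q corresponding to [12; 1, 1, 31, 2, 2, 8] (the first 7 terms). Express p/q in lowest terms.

33521/2680

a_0 = 12: 12/1
a_1 = 1: 13/1
a_2 = 1: 25/2
a_3 = 31: 788/63
a_4 = 2: 1601/128
a_5 = 2: 3990/319
a_6 = 8: 33521/2680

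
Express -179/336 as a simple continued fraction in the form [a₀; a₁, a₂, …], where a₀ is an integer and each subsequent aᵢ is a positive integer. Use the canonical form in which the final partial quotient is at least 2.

[-1; 2, 7, 7, 3]

Apply division with remainder until the remainder is 0:
⌊-179/336⌋ = -1, remainder 157
⌊336/157⌋ = 2, remainder 22
⌊157/22⌋ = 7, remainder 3
⌊22/3⌋ = 7, remainder 1
⌊3/1⌋ = 3, remainder 0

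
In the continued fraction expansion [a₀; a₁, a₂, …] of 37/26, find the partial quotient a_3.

1

Repeatedly divide and take the remainder:
37 = 1·26 + 11, so a_0 = 1
26 = 2·11 + 4, so a_1 = 2
11 = 2·4 + 3, so a_2 = 2
4 = 1·3 + 1, so a_3 = 1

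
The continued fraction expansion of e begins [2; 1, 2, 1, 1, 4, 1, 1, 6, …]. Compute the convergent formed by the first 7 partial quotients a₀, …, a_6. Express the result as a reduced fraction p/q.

Build up convergents one term at a time:
a_0 = 2: 2/1
a_1 = 1: 3/1
a_2 = 2: 8/3
a_3 = 1: 11/4
a_4 = 1: 19/7
a_5 = 4: 87/32
a_6 = 1: 106/39

106/39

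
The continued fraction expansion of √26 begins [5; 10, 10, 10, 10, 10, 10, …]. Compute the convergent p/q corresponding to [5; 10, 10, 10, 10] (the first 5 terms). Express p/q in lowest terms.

Start with 10.
10 + 1/(10/1) = 10 + 1/10 = 101/10
10 + 1/(101/10) = 10 + 10/101 = 1020/101
10 + 1/(1020/101) = 10 + 101/1020 = 10301/1020
5 + 1/(10301/1020) = 5 + 1020/10301 = 52525/10301

52525/10301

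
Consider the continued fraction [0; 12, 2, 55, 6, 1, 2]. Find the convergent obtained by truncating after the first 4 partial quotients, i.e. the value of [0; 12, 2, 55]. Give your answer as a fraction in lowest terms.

111/1387

Work from the innermost term outward:
Start with 55.
2 + 1/(55/1) = 2 + 1/55 = 111/55
12 + 1/(111/55) = 12 + 55/111 = 1387/111
0 + 1/(1387/111) = 0 + 111/1387 = 111/1387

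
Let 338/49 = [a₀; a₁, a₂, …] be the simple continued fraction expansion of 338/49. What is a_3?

Apply division with remainder until the remainder is 0:
338 = 6·49 + 44, so a_0 = 6
49 = 1·44 + 5, so a_1 = 1
44 = 8·5 + 4, so a_2 = 8
5 = 1·4 + 1, so a_3 = 1

1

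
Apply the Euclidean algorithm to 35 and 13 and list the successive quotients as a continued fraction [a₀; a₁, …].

35 = 2·13 + 9, so a_0 = 2
13 = 1·9 + 4, so a_1 = 1
9 = 2·4 + 1, so a_2 = 2
4 = 4·1 + 0, so a_3 = 4

[2; 1, 2, 4]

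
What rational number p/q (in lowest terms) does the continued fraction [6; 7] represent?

Work from the innermost term outward:
Start with 7.
6 + 1/(7/1) = 6 + 1/7 = 43/7

43/7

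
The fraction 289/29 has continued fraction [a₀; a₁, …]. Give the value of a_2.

28

289 = 9·29 + 28, so a_0 = 9
29 = 1·28 + 1, so a_1 = 1
28 = 28·1 + 0, so a_2 = 28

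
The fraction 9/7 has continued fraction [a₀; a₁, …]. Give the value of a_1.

3

9 ÷ 7 → quotient 1, remainder 2
7 ÷ 2 → quotient 3, remainder 1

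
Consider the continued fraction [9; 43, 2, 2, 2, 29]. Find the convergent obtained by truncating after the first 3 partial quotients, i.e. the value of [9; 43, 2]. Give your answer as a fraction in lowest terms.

Use the convergent recurrence hₖ = aₖ·hₖ₋₁ + hₖ₋₂ (and likewise for the denominators kₖ):
a_0 = 9: 9/1
a_1 = 43: 388/43
a_2 = 2: 785/87

785/87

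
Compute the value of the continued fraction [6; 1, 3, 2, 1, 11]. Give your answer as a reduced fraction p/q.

a_0 = 6: 6/1
a_1 = 1: 7/1
a_2 = 3: 27/4
a_3 = 2: 61/9
a_4 = 1: 88/13
a_5 = 11: 1029/152

1029/152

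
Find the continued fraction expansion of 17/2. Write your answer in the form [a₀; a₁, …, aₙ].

[8; 2]

17 ÷ 2 → quotient 8, remainder 1
2 ÷ 1 → quotient 2, remainder 0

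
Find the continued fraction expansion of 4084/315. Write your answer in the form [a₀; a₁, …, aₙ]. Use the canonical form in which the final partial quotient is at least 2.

Apply division with remainder until the remainder is 0:
4084 ÷ 315 → quotient 12, remainder 304
315 ÷ 304 → quotient 1, remainder 11
304 ÷ 11 → quotient 27, remainder 7
11 ÷ 7 → quotient 1, remainder 4
7 ÷ 4 → quotient 1, remainder 3
4 ÷ 3 → quotient 1, remainder 1
3 ÷ 1 → quotient 3, remainder 0

[12; 1, 27, 1, 1, 1, 3]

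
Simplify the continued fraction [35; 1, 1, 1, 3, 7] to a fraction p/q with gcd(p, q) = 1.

a_0 = 35: 35/1
a_1 = 1: 36/1
a_2 = 1: 71/2
a_3 = 1: 107/3
a_4 = 3: 392/11
a_5 = 7: 2851/80

2851/80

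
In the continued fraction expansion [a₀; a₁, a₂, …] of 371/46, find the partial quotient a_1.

15

Run the Euclidean algorithm, recording each quotient:
371 = 8·46 + 3, so a_0 = 8
46 = 15·3 + 1, so a_1 = 15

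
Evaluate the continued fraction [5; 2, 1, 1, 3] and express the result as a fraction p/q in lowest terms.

97/18

Starting at the tail and folding back:
Start with 3.
1 + 1/(3/1) = 1 + 1/3 = 4/3
1 + 1/(4/3) = 1 + 3/4 = 7/4
2 + 1/(7/4) = 2 + 4/7 = 18/7
5 + 1/(18/7) = 5 + 7/18 = 97/18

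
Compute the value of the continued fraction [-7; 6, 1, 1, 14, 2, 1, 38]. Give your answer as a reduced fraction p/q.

-153575/22431

Collapse the nested fraction from the inside out:
Start with 38.
1 + 1/(38/1) = 1 + 1/38 = 39/38
2 + 1/(39/38) = 2 + 38/39 = 116/39
14 + 1/(116/39) = 14 + 39/116 = 1663/116
1 + 1/(1663/116) = 1 + 116/1663 = 1779/1663
1 + 1/(1779/1663) = 1 + 1663/1779 = 3442/1779
6 + 1/(3442/1779) = 6 + 1779/3442 = 22431/3442
-7 + 1/(22431/3442) = -7 + 3442/22431 = -153575/22431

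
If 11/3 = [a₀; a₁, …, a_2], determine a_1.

11 ÷ 3 → quotient 3, remainder 2
3 ÷ 2 → quotient 1, remainder 1

1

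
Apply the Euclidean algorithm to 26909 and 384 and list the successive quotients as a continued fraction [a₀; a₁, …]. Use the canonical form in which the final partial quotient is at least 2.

[70; 13, 4, 7]

26909 = 70·384 + 29, so a_0 = 70
384 = 13·29 + 7, so a_1 = 13
29 = 4·7 + 1, so a_2 = 4
7 = 7·1 + 0, so a_3 = 7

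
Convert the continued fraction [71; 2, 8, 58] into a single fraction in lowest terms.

Compute successive convergents:
a_0 = 71: 71/1
a_1 = 2: 143/2
a_2 = 8: 1215/17
a_3 = 58: 70613/988

70613/988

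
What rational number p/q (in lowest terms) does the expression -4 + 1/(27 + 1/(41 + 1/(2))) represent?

-8889/2243

a_0 = -4: -4/1
a_1 = 27: -107/27
a_2 = 41: -4391/1108
a_3 = 2: -8889/2243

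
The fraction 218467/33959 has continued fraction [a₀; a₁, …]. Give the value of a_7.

Repeatedly divide and take the remainder:
218467 ÷ 33959 → quotient 6, remainder 14713
33959 ÷ 14713 → quotient 2, remainder 4533
14713 ÷ 4533 → quotient 3, remainder 1114
4533 ÷ 1114 → quotient 4, remainder 77
1114 ÷ 77 → quotient 14, remainder 36
77 ÷ 36 → quotient 2, remainder 5
36 ÷ 5 → quotient 7, remainder 1
5 ÷ 1 → quotient 5, remainder 0

5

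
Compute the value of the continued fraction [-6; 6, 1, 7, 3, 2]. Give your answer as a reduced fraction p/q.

-2336/399

a_0 = -6: -6/1
a_1 = 6: -35/6
a_2 = 1: -41/7
a_3 = 7: -322/55
a_4 = 3: -1007/172
a_5 = 2: -2336/399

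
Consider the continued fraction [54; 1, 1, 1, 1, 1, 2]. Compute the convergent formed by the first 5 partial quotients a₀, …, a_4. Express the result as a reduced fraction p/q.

Compute successive convergents:
a_0 = 54: 54/1
a_1 = 1: 55/1
a_2 = 1: 109/2
a_3 = 1: 164/3
a_4 = 1: 273/5

273/5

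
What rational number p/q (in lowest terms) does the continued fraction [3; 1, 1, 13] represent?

Use the convergent recurrence hₖ = aₖ·hₖ₋₁ + hₖ₋₂ (and likewise for the denominators kₖ):
a_0 = 3: 3/1
a_1 = 1: 4/1
a_2 = 1: 7/2
a_3 = 13: 95/27

95/27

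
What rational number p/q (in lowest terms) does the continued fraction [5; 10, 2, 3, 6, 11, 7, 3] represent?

Collapse the nested fraction from the inside out:
Start with 3.
7 + 1/(3/1) = 7 + 1/3 = 22/3
11 + 1/(22/3) = 11 + 3/22 = 245/22
6 + 1/(245/22) = 6 + 22/245 = 1492/245
3 + 1/(1492/245) = 3 + 245/1492 = 4721/1492
2 + 1/(4721/1492) = 2 + 1492/4721 = 10934/4721
10 + 1/(10934/4721) = 10 + 4721/10934 = 114061/10934
5 + 1/(114061/10934) = 5 + 10934/114061 = 581239/114061

581239/114061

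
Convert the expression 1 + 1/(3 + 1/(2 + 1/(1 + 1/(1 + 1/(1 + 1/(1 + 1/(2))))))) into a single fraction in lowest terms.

149/115

Start with 2.
1 + 1/(2/1) = 1 + 1/2 = 3/2
1 + 1/(3/2) = 1 + 2/3 = 5/3
1 + 1/(5/3) = 1 + 3/5 = 8/5
1 + 1/(8/5) = 1 + 5/8 = 13/8
2 + 1/(13/8) = 2 + 8/13 = 34/13
3 + 1/(34/13) = 3 + 13/34 = 115/34
1 + 1/(115/34) = 1 + 34/115 = 149/115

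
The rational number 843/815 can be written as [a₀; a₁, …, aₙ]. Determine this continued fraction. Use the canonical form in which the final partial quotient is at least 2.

[1; 29, 9, 3]

Apply division with remainder until the remainder is 0:
843 ÷ 815 → quotient 1, remainder 28
815 ÷ 28 → quotient 29, remainder 3
28 ÷ 3 → quotient 9, remainder 1
3 ÷ 1 → quotient 3, remainder 0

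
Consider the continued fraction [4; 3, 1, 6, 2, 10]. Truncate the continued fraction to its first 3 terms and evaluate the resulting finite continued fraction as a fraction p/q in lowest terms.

a_0 = 4: 4/1
a_1 = 3: 13/3
a_2 = 1: 17/4

17/4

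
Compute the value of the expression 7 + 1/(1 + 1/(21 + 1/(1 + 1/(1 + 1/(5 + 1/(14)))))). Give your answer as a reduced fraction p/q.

27980/3517

Build up convergents one term at a time:
a_0 = 7: 7/1
a_1 = 1: 8/1
a_2 = 21: 175/22
a_3 = 1: 183/23
a_4 = 1: 358/45
a_5 = 5: 1973/248
a_6 = 14: 27980/3517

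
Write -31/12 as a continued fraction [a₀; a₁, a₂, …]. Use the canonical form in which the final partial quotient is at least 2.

-31 ÷ 12 → quotient -3, remainder 5
12 ÷ 5 → quotient 2, remainder 2
5 ÷ 2 → quotient 2, remainder 1
2 ÷ 1 → quotient 2, remainder 0

[-3; 2, 2, 2]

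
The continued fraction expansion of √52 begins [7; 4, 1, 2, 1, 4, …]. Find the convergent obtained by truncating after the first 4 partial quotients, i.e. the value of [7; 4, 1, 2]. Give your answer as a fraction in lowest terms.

Starting at the tail and folding back:
Start with 2.
1 + 1/(2/1) = 1 + 1/2 = 3/2
4 + 1/(3/2) = 4 + 2/3 = 14/3
7 + 1/(14/3) = 7 + 3/14 = 101/14

101/14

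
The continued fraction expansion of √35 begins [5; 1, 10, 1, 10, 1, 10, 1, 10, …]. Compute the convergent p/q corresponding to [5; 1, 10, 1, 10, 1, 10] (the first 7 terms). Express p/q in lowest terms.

9235/1561

Starting at the tail and folding back:
Start with 10.
1 + 1/(10/1) = 1 + 1/10 = 11/10
10 + 1/(11/10) = 10 + 10/11 = 120/11
1 + 1/(120/11) = 1 + 11/120 = 131/120
10 + 1/(131/120) = 10 + 120/131 = 1430/131
1 + 1/(1430/131) = 1 + 131/1430 = 1561/1430
5 + 1/(1561/1430) = 5 + 1430/1561 = 9235/1561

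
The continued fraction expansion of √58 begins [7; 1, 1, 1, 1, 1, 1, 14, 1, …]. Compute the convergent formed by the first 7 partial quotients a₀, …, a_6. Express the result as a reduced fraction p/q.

99/13

Start with 1.
1 + 1/(1/1) = 1 + 1/1 = 2/1
1 + 1/(2/1) = 1 + 1/2 = 3/2
1 + 1/(3/2) = 1 + 2/3 = 5/3
1 + 1/(5/3) = 1 + 3/5 = 8/5
1 + 1/(8/5) = 1 + 5/8 = 13/8
7 + 1/(13/8) = 7 + 8/13 = 99/13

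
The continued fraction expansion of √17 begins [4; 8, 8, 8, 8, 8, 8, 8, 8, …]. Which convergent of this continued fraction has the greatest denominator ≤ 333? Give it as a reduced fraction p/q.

268/65

a_0 = 4: 4/1  (≤ bound)
a_1 = 8: 33/8  (≤ bound)
a_2 = 8: 268/65  (≤ bound)
a_3 = 8: 2177/528  (> 333, stop)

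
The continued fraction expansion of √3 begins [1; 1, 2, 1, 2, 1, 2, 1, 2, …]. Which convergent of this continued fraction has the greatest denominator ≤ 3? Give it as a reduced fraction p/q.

a_0 = 1: 1/1  (≤ bound)
a_1 = 1: 2/1  (≤ bound)
a_2 = 2: 5/3  (≤ bound)
a_3 = 1: 7/4  (> 3, stop)

5/3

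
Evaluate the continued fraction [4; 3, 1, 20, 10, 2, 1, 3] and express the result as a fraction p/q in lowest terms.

Start with 3.
1 + 1/(3/1) = 1 + 1/3 = 4/3
2 + 1/(4/3) = 2 + 3/4 = 11/4
10 + 1/(11/4) = 10 + 4/11 = 114/11
20 + 1/(114/11) = 20 + 11/114 = 2291/114
1 + 1/(2291/114) = 1 + 114/2291 = 2405/2291
3 + 1/(2405/2291) = 3 + 2291/2405 = 9506/2405
4 + 1/(9506/2405) = 4 + 2405/9506 = 40429/9506

40429/9506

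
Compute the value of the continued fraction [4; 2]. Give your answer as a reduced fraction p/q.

Build up convergents one term at a time:
a_0 = 4: 4/1
a_1 = 2: 9/2

9/2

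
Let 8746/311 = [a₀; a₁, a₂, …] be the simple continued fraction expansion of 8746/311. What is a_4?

3

8746 ÷ 311 → quotient 28, remainder 38
311 ÷ 38 → quotient 8, remainder 7
38 ÷ 7 → quotient 5, remainder 3
7 ÷ 3 → quotient 2, remainder 1
3 ÷ 1 → quotient 3, remainder 0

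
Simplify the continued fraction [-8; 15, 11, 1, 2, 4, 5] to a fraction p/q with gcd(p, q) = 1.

a_0 = -8: -8/1
a_1 = 15: -119/15
a_2 = 11: -1317/166
a_3 = 1: -1436/181
a_4 = 2: -4189/528
a_5 = 4: -18192/2293
a_6 = 5: -95149/11993

-95149/11993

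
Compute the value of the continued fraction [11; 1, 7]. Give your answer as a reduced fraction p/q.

95/8

a_0 = 11: 11/1
a_1 = 1: 12/1
a_2 = 7: 95/8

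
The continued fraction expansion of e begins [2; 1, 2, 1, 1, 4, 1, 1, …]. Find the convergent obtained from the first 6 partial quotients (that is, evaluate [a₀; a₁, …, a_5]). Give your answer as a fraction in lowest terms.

87/32

a_0 = 2: 2/1
a_1 = 1: 3/1
a_2 = 2: 8/3
a_3 = 1: 11/4
a_4 = 1: 19/7
a_5 = 4: 87/32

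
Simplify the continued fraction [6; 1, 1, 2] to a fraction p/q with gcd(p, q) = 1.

Collapse the nested fraction from the inside out:
Start with 2.
1 + 1/(2/1) = 1 + 1/2 = 3/2
1 + 1/(3/2) = 1 + 2/3 = 5/3
6 + 1/(5/3) = 6 + 3/5 = 33/5

33/5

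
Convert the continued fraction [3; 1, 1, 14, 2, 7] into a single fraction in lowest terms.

Start with 7.
2 + 1/(7/1) = 2 + 1/7 = 15/7
14 + 1/(15/7) = 14 + 7/15 = 217/15
1 + 1/(217/15) = 1 + 15/217 = 232/217
1 + 1/(232/217) = 1 + 217/232 = 449/232
3 + 1/(449/232) = 3 + 232/449 = 1579/449

1579/449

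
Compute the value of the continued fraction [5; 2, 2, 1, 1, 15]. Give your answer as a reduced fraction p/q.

1013/187

Start with 15.
1 + 1/(15/1) = 1 + 1/15 = 16/15
1 + 1/(16/15) = 1 + 15/16 = 31/16
2 + 1/(31/16) = 2 + 16/31 = 78/31
2 + 1/(78/31) = 2 + 31/78 = 187/78
5 + 1/(187/78) = 5 + 78/187 = 1013/187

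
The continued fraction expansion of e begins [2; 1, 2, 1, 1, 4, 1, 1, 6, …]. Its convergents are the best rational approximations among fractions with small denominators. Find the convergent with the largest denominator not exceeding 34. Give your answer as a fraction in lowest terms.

87/32

a_0 = 2: 2/1  (≤ bound)
a_1 = 1: 3/1  (≤ bound)
a_2 = 2: 8/3  (≤ bound)
a_3 = 1: 11/4  (≤ bound)
a_4 = 1: 19/7  (≤ bound)
a_5 = 4: 87/32  (≤ bound)
a_6 = 1: 106/39  (> 34, stop)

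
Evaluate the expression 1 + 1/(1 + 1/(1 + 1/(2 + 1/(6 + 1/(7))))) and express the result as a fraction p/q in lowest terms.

365/229

a_0 = 1: 1/1
a_1 = 1: 2/1
a_2 = 1: 3/2
a_3 = 2: 8/5
a_4 = 6: 51/32
a_5 = 7: 365/229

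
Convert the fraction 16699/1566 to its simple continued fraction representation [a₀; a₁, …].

16699 ÷ 1566 → quotient 10, remainder 1039
1566 ÷ 1039 → quotient 1, remainder 527
1039 ÷ 527 → quotient 1, remainder 512
527 ÷ 512 → quotient 1, remainder 15
512 ÷ 15 → quotient 34, remainder 2
15 ÷ 2 → quotient 7, remainder 1
2 ÷ 1 → quotient 2, remainder 0

[10; 1, 1, 1, 34, 7, 2]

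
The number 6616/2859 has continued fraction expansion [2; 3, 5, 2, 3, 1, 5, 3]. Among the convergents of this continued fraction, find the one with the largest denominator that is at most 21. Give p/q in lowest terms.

37/16

a_0 = 2: 2/1  (≤ bound)
a_1 = 3: 7/3  (≤ bound)
a_2 = 5: 37/16  (≤ bound)
a_3 = 2: 81/35  (> 21, stop)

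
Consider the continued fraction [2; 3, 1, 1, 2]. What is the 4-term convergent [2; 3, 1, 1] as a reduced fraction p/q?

Use the convergent recurrence hₖ = aₖ·hₖ₋₁ + hₖ₋₂ (and likewise for the denominators kₖ):
a_0 = 2: 2/1
a_1 = 3: 7/3
a_2 = 1: 9/4
a_3 = 1: 16/7

16/7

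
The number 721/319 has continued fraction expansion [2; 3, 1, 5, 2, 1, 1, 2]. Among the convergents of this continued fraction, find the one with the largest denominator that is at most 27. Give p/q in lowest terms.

52/23

a_0 = 2: 2/1  (≤ bound)
a_1 = 3: 7/3  (≤ bound)
a_2 = 1: 9/4  (≤ bound)
a_3 = 5: 52/23  (≤ bound)
a_4 = 2: 113/50  (> 27, stop)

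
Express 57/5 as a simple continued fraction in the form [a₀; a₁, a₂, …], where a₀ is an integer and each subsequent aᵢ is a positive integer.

[11; 2, 2]

⌊57/5⌋ = 11, remainder 2
⌊5/2⌋ = 2, remainder 1
⌊2/1⌋ = 2, remainder 0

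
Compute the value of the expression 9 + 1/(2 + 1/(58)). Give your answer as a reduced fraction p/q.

1111/117

Compute successive convergents:
a_0 = 9: 9/1
a_1 = 2: 19/2
a_2 = 58: 1111/117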